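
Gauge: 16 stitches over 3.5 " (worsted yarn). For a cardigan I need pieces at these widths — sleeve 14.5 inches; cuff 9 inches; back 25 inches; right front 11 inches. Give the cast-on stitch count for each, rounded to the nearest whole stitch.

Rate = 16/3.5 = 4.571 sts per in.
sleeve: 14.5 × 4.571 = 66.29 → 66.
cuff: 9 × 4.571 = 41.14 → 41.
back: 25 × 4.571 = 114.29 → 114.
right front: 11 × 4.571 = 50.29 → 50.

sleeve 66; cuff 41; back 114; right front 50.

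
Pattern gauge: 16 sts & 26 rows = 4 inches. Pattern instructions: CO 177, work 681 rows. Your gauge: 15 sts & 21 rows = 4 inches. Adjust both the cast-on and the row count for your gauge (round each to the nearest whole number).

Stitches: 177 × 15/16 = 165.94 → 166.
Rows: 681 × 21/26 = 550.04 → 550.

Cast on 166 stitches; work 550 rows.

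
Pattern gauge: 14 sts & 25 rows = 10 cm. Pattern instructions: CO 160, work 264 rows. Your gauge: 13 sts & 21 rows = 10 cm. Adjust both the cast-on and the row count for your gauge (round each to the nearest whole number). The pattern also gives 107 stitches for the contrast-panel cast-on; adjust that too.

Cast on 149 stitches; work 222 rows; contrast-panel cast-on 99 stitches.

Stitches: 160 × 13/14 = 148.57 → 149.
Rows: 264 × 21/25 = 221.76 → 222.
contrast-panel cast-on: 107 × 13/14 = 99.36 → 99.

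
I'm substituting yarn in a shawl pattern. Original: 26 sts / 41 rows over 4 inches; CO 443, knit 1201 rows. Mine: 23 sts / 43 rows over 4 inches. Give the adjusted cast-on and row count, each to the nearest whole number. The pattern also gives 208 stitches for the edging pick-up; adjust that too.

Stitches: 443 × 23/26 = 391.88 → 392.
Rows: 1201 × 43/41 = 1259.59 → 1260.
edging pick-up: 208 × 23/26 = 184.00 → 184.

Cast on 392 stitches; work 1260 rows; edging pick-up 184 stitches.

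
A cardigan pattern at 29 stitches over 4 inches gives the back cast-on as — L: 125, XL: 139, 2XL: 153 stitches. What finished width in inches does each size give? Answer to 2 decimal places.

29/4 = 7.25 sts per in.
L: 125 / 7.25 = 17.241 → 17.24 in.
XL: 139 / 7.25 = 19.172 → 19.17 in.
2XL: 153 / 7.25 = 21.103 → 21.10 in.

L 17.24 inches; XL 19.17 inches; 2XL 21.10 inches.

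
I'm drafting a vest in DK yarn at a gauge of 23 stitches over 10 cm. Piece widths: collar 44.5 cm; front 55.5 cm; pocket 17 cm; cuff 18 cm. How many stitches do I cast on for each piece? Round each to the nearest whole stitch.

collar 102; front 128; pocket 39; cuff 41.

Rate = 23/10 = 2.3 sts per cm.
collar: 44.5 × 2.3 = 102.35 → 102.
front: 55.5 × 2.3 = 127.65 → 128.
pocket: 17 × 2.3 = 39.10 → 39.
cuff: 18 × 2.3 = 41.40 → 41.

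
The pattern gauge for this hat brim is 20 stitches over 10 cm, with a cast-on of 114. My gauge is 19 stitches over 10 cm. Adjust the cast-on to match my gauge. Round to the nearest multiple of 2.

Scale factor = 19 / 20 = 0.950.
114 × 19 / 20 = 108.30 sts.
→ 108 sts.

108 stitches.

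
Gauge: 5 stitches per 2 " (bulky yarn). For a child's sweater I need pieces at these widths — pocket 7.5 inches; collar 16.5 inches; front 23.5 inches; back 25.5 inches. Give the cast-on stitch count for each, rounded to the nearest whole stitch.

Rate = 5/2 = 2.5 sts per in.
pocket: 7.5 × 2.5 = 18.75 → 19.
collar: 16.5 × 2.5 = 41.25 → 41.
front: 23.5 × 2.5 = 58.75 → 59.
back: 25.5 × 2.5 = 63.75 → 64.

pocket 19; collar 41; front 59; back 64.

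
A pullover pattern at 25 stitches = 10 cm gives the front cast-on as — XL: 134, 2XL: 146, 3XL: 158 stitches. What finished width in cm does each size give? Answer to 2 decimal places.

25/10 = 2.5 sts per cm.
XL: 134 / 2.5 = 53.600 → 53.60 cm.
2XL: 146 / 2.5 = 58.400 → 58.40 cm.
3XL: 158 / 2.5 = 63.200 → 63.20 cm.

XL 53.60 cm; 2XL 58.40 cm; 3XL 63.20 cm.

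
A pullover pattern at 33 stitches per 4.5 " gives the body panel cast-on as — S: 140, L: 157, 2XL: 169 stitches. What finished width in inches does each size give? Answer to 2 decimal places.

33/4.5 = 7.333 sts per in.
S: 140 / 7.333 = 19.091 → 19.09 in.
L: 157 / 7.333 = 21.409 → 21.41 in.
2XL: 169 / 7.333 = 23.045 → 23.05 in.

S 19.09 inches; L 21.41 inches; 2XL 23.05 inches.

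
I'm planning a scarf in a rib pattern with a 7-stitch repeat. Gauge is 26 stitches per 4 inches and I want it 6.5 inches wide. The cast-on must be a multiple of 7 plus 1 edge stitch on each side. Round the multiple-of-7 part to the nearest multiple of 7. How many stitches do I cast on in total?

CO 44 sts.

26 / 4 = 6.5 sts per inch.
6.5 × 6.5 = 42.25 sts.
Less 2 edge sts → 40.25 for the repeat.
Nearest multiple of 7: 42.
Add back 2 edge sts → 44.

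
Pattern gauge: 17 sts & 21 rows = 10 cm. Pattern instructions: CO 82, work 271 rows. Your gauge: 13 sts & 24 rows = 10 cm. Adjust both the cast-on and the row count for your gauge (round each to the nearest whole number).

Cast on 63 stitches; work 310 rows.

Stitches: 82 × 13/17 = 62.71 → 63.
Rows: 271 × 24/21 = 309.71 → 310.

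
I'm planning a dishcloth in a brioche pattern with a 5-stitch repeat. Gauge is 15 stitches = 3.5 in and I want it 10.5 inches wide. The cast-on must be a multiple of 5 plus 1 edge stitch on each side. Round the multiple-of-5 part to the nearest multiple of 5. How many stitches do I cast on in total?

47 stitches.

15 / 3.5 = 4.286 sts per inch.
10.5 × 4.286 = 45.00 sts.
Less 2 edge sts → 43.00 for the repeat.
Nearest multiple of 5: 45.
Add back 2 edge sts → 47.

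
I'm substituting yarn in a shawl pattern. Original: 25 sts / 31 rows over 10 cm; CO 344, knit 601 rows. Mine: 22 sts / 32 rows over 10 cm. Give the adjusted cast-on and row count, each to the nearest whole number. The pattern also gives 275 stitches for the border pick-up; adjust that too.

Cast on 303 stitches; work 620 rows; border pick-up 242 stitches.

Stitches: 344 × 22/25 = 302.72 → 303.
Rows: 601 × 32/31 = 620.39 → 620.
border pick-up: 275 × 22/25 = 242.00 → 242.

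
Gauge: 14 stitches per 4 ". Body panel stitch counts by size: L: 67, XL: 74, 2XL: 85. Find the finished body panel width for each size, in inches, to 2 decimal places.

L 19.14 inches; XL 21.14 inches; 2XL 24.29 inches.

14/4 = 3.5 sts per in.
L: 67 / 3.5 = 19.143 → 19.14 in.
XL: 74 / 3.5 = 21.143 → 21.14 in.
2XL: 85 / 3.5 = 24.286 → 24.29 in.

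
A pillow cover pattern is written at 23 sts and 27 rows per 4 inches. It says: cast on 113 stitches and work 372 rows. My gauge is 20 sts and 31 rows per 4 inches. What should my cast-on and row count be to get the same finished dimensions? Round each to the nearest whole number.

Cast on 98 stitches; work 427 rows.

Stitches: 113 × 20/23 = 98.26 → 98.
Rows: 372 × 31/27 = 427.11 → 427.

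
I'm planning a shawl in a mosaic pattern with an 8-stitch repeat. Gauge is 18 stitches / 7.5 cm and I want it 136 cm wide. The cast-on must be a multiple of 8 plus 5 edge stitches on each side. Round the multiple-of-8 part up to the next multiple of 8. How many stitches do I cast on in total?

18 / 7.5 = 2.4 sts per cm.
136 × 2.4 = 326.40 sts.
Less 10 edge sts → 316.40 for the repeat.
Next multiple of 8: 320.
Add back 10 edge sts → 330.

CO 330 sts.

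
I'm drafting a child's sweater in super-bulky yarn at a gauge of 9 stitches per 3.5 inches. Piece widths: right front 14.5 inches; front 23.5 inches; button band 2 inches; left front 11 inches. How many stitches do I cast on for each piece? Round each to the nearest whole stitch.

right front 37; front 60; button band 5; left front 28.

Rate = 9/3.5 = 2.571 sts per in.
right front: 14.5 × 2.571 = 37.29 → 37.
front: 23.5 × 2.571 = 60.43 → 60.
button band: 2 × 2.571 = 5.14 → 5.
left front: 11 × 2.571 = 28.29 → 28.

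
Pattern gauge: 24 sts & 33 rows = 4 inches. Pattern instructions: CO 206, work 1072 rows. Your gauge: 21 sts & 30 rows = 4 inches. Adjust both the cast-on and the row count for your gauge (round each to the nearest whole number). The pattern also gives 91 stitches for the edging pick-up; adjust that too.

Cast on 180 stitches; work 975 rows; edging pick-up 80 stitches.

Stitches: 206 × 21/24 = 180.25 → 180.
Rows: 1072 × 30/33 = 974.55 → 975.
edging pick-up: 91 × 21/24 = 79.62 → 80.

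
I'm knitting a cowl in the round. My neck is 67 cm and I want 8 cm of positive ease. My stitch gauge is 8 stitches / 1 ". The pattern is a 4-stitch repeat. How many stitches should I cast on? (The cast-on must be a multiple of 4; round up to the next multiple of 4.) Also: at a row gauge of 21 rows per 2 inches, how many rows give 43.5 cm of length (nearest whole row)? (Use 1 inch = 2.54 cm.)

Finished = 67 + 8 = 75 cm.
75 cm × 1/2.54 = 29.53 inches.
8/1 = 8 sts per in; 29.53 × 8 = 236.22 sts.
Next multiple of 4 → 240.
43.5 cm = 17.13 inches; × 10.5 = 179.82 → 180 rows.

Cast on 240 stitches; work 180 rows.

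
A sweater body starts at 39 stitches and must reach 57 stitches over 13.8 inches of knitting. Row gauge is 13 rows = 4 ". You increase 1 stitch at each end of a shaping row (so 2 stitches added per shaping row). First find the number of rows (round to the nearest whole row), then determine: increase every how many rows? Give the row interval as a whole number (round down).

Rows = 13.8 × 3.25 = 44.9 → 45 rows.
Stitches to add: 18 → 9 shaping rows (at 2 st each).
45 / 9 = 5.00 → every 5 rows.

Increase every 5th row.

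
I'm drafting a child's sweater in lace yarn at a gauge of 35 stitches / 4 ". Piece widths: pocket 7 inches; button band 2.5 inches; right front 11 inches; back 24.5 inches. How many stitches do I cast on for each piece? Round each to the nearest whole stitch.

pocket 61; button band 22; right front 96; back 214.

Rate = 35/4 = 8.75 sts per in.
pocket: 7 × 8.75 = 61.25 → 61.
button band: 2.5 × 8.75 = 21.88 → 22.
right front: 11 × 8.75 = 96.25 → 96.
back: 24.5 × 8.75 = 214.38 → 214.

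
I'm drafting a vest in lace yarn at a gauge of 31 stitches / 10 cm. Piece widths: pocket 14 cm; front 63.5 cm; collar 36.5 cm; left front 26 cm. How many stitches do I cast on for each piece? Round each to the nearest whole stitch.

Rate = 31/10 = 3.1 sts per cm.
pocket: 14 × 3.1 = 43.40 → 43.
front: 63.5 × 3.1 = 196.85 → 197.
collar: 36.5 × 3.1 = 113.15 → 113.
left front: 26 × 3.1 = 80.60 → 81.

pocket 43; front 197; collar 113; left front 81.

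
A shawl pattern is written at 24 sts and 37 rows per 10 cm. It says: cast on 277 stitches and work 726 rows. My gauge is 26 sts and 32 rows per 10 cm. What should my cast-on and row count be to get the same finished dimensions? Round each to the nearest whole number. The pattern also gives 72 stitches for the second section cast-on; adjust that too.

Cast on 300 stitches; work 628 rows; second section cast-on 78 stitches.

Stitches: 277 × 26/24 = 300.08 → 300.
Rows: 726 × 32/37 = 627.89 → 628.
second section cast-on: 72 × 26/24 = 78.00 → 78.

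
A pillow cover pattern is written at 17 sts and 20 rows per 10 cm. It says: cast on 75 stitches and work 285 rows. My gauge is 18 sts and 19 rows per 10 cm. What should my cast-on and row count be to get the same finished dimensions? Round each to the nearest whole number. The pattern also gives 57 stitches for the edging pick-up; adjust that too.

Stitches: 75 × 18/17 = 79.41 → 79.
Rows: 285 × 19/20 = 270.75 → 271.
edging pick-up: 57 × 18/17 = 60.35 → 60.

Cast on 79 stitches; work 271 rows; edging pick-up 60 stitches.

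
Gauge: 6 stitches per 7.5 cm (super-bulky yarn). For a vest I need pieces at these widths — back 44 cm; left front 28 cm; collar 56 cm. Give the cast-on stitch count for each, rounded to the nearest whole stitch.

back 35; left front 22; collar 45.

Rate = 6/7.5 = 0.8 sts per cm.
back: 44 × 0.8 = 35.20 → 35.
left front: 28 × 0.8 = 22.40 → 22.
collar: 56 × 0.8 = 44.80 → 45.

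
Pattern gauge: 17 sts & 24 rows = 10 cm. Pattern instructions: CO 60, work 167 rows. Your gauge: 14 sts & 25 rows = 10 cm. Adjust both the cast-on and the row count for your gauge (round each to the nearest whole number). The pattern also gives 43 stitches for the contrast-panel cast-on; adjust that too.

Stitches: 60 × 14/17 = 49.41 → 49.
Rows: 167 × 25/24 = 173.96 → 174.
contrast-panel cast-on: 43 × 14/17 = 35.41 → 35.

Cast on 49 stitches; work 174 rows; contrast-panel cast-on 35 stitches.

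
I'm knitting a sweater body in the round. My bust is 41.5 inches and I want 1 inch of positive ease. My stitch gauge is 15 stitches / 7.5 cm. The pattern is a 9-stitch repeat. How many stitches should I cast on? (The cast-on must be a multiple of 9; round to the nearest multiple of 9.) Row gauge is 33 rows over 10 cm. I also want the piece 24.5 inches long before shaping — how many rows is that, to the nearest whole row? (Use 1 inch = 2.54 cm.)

Finished = 41.5 + 1 = 42.5 inches.
42.5 inches × 2.54 = 107.95 cm.
15/7.5 = 2 sts per cm; 107.95 × 2 = 215.90 sts.
Nearest multiple of 9 → 216.
24.5 inches = 62.23 cm; × 3.3 = 205.36 → 205 rows.

Cast on 216 stitches; work 205 rows.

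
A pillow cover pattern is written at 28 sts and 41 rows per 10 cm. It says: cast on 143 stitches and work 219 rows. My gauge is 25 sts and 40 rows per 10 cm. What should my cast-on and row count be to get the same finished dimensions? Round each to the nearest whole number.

Stitches: 143 × 25/28 = 127.68 → 128.
Rows: 219 × 40/41 = 213.66 → 214.

Cast on 128 stitches; work 214 rows.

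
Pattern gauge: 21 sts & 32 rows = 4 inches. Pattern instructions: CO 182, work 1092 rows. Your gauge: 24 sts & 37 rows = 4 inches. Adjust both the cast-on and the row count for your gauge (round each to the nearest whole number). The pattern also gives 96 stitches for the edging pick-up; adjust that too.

Cast on 208 stitches; work 1263 rows; edging pick-up 110 stitches.

Stitches: 182 × 24/21 = 208.00 → 208.
Rows: 1092 × 37/32 = 1262.62 → 1263.
edging pick-up: 96 × 24/21 = 109.71 → 110.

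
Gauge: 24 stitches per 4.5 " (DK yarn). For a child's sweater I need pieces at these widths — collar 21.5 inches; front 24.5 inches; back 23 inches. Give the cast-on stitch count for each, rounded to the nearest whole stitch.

collar 115; front 131; back 123.

Rate = 24/4.5 = 5.333 sts per in.
collar: 21.5 × 5.333 = 114.67 → 115.
front: 24.5 × 5.333 = 130.67 → 131.
back: 23 × 5.333 = 122.67 → 123.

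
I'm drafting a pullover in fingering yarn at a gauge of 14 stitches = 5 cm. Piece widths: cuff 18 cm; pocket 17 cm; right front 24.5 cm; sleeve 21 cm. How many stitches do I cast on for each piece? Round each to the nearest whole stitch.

cuff 50; pocket 48; right front 69; sleeve 59.

Rate = 14/5 = 2.8 sts per cm.
cuff: 18 × 2.8 = 50.40 → 50.
pocket: 17 × 2.8 = 47.60 → 48.
right front: 24.5 × 2.8 = 68.60 → 69.
sleeve: 21 × 2.8 = 58.80 → 59.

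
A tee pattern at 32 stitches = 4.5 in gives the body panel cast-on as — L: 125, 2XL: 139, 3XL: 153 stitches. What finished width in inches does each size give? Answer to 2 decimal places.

L 17.58 inches; 2XL 19.55 inches; 3XL 21.52 inches.

32/4.5 = 7.111 sts per in.
L: 125 / 7.111 = 17.578 → 17.58 in.
2XL: 139 / 7.111 = 19.547 → 19.55 in.
3XL: 153 / 7.111 = 21.516 → 21.52 in.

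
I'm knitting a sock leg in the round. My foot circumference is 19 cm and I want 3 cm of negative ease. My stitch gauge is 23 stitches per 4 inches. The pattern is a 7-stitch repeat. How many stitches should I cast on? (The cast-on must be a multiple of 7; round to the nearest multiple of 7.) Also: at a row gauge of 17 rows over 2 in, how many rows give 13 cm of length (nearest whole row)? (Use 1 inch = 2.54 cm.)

Cast on 35 stitches; work 44 rows.

Finished = 19 − 3 = 16 cm.
16 cm × 1/2.54 = 6.30 inches.
23/4 = 5.75 sts per in; 6.30 × 5.75 = 36.22 sts.
Nearest multiple of 7 → 35.
13 cm = 5.12 inches; × 8.5 = 43.50 → 44 rows.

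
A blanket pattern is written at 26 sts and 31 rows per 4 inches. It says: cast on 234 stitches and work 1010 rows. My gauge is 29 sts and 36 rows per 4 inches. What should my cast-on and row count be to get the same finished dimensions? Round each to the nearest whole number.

Stitches: 234 × 29/26 = 261.00 → 261.
Rows: 1010 × 36/31 = 1172.90 → 1173.

Cast on 261 stitches; work 1173 rows.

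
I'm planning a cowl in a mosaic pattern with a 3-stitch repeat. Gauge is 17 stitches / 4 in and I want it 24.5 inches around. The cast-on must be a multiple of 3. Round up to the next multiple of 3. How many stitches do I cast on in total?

17 / 4 = 4.25 sts per inch.
24.5 × 4.25 = 104.12 sts.
Next multiple of 3: 105.

105 stitches.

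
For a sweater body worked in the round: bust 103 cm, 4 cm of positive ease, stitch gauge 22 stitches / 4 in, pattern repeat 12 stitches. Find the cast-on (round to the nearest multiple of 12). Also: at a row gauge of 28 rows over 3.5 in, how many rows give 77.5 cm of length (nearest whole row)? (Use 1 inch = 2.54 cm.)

Cast on 228 stitches; work 244 rows.

Finished = 103 + 4 = 107 cm.
107 cm × 1/2.54 = 42.13 inches.
22/4 = 5.5 sts per in; 42.13 × 5.5 = 231.69 sts.
Nearest multiple of 12 → 228.
77.5 cm = 30.51 inches; × 8 = 244.09 → 244 rows.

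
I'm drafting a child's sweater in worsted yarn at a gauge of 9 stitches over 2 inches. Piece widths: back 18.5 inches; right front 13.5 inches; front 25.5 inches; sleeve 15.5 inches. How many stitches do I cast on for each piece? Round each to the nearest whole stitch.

Rate = 9/2 = 4.5 sts per in.
back: 18.5 × 4.5 = 83.25 → 83.
right front: 13.5 × 4.5 = 60.75 → 61.
front: 25.5 × 4.5 = 114.75 → 115.
sleeve: 15.5 × 4.5 = 69.75 → 70.

back 83; right front 61; front 115; sleeve 70.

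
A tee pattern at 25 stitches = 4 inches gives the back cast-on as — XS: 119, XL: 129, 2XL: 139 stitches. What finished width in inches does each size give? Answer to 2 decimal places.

25/4 = 6.25 sts per in.
XS: 119 / 6.25 = 19.040 → 19.04 in.
XL: 129 / 6.25 = 20.640 → 20.64 in.
2XL: 139 / 6.25 = 22.240 → 22.24 in.

XS 19.04 inches; XL 20.64 inches; 2XL 22.24 inches.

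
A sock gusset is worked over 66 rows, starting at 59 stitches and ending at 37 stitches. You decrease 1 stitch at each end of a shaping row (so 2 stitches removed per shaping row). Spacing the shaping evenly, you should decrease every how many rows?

Stitches to remove: |37 − 59| = 22.
Shaping rows needed: 22 / 2 = 11.
66 rows / 11 = every 6 rows.

Decrease every 6th row.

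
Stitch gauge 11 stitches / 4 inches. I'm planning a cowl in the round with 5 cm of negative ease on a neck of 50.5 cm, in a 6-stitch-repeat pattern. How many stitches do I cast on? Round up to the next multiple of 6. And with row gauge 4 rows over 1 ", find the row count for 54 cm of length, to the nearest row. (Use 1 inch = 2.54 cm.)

Finished = 50.5 − 5 = 45.5 cm.
45.5 cm × 1/2.54 = 17.91 inches.
11/4 = 2.75 sts per in; 17.91 × 2.75 = 49.26 sts.
Next multiple of 6 → 54.
54 cm = 21.26 inches; × 4 = 85.04 → 85 rows.

Cast on 54 stitches; work 85 rows.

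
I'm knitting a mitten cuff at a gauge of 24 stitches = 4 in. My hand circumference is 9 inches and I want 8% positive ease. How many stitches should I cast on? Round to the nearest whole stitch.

Finished = 9 × 1.08 = 9.72 in.
24 / 4 = 6 sts per inch.
9.72 × 6 = 58.32 sts.
→ 58 sts.

CO 58 sts.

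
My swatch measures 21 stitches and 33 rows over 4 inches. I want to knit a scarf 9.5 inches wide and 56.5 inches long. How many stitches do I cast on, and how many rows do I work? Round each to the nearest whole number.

Cast on 50 stitches and work 466 rows.

Stitch gauge = 21/4 = 5.25 sts/in; 9.5 × 5.25 = 49.88 → 50 sts.
Row gauge = 33/4 = 8.25 rows/in; 56.5 × 8.25 = 466.12 → 466 rows.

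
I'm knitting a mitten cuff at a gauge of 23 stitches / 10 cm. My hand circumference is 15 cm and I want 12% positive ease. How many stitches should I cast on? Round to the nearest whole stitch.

39 stitches.

Finished = 15 × 1.12 = 16.80 cm.
23 / 10 = 2.3 sts per cm.
16.80 × 2.3 = 38.64 sts.
→ 39 sts.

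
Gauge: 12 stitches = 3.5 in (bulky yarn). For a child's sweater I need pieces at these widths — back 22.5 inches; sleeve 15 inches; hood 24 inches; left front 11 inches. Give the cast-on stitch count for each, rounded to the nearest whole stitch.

back 77; sleeve 51; hood 82; left front 38.

Rate = 12/3.5 = 3.429 sts per in.
back: 22.5 × 3.429 = 77.14 → 77.
sleeve: 15 × 3.429 = 51.43 → 51.
hood: 24 × 3.429 = 82.29 → 82.
left front: 11 × 3.429 = 37.71 → 38.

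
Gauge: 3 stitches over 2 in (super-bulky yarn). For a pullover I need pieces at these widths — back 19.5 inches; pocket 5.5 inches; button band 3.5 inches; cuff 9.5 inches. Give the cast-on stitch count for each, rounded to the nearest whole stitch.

back 29; pocket 8; button band 5; cuff 14.

Rate = 3/2 = 1.5 sts per in.
back: 19.5 × 1.5 = 29.25 → 29.
pocket: 5.5 × 1.5 = 8.25 → 8.
button band: 3.5 × 1.5 = 5.25 → 5.
cuff: 9.5 × 1.5 = 14.25 → 14.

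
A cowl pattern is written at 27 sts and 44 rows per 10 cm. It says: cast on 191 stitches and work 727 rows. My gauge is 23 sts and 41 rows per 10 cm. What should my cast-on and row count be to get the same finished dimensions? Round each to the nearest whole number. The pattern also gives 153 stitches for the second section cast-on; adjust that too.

Cast on 163 stitches; work 677 rows; second section cast-on 130 stitches.

Stitches: 191 × 23/27 = 162.70 → 163.
Rows: 727 × 41/44 = 677.43 → 677.
second section cast-on: 153 × 23/27 = 130.33 → 130.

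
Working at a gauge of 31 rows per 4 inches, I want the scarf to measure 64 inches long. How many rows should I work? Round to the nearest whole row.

Work 496 rows.

31 rows / 4 in = 7.75 rows per inch.
64 × 7.75 = 496.00 rows.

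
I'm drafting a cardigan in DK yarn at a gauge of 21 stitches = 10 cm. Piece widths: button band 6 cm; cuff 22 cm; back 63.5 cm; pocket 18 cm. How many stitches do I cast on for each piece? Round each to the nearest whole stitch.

Rate = 21/10 = 2.1 sts per cm.
button band: 6 × 2.1 = 12.60 → 13.
cuff: 22 × 2.1 = 46.20 → 46.
back: 63.5 × 2.1 = 133.35 → 133.
pocket: 18 × 2.1 = 37.80 → 38.

button band 13; cuff 46; back 133; pocket 38.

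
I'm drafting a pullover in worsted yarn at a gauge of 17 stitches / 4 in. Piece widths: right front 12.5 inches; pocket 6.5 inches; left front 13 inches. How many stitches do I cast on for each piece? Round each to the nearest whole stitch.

right front 53; pocket 28; left front 55.

Rate = 17/4 = 4.25 sts per in.
right front: 12.5 × 4.25 = 53.12 → 53.
pocket: 6.5 × 4.25 = 27.62 → 28.
left front: 13 × 4.25 = 55.25 → 55.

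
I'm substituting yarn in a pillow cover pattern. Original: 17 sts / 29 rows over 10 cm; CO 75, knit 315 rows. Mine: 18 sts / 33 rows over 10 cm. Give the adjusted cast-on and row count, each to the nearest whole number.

Stitches: 75 × 18/17 = 79.41 → 79.
Rows: 315 × 33/29 = 358.45 → 358.

Cast on 79 stitches; work 358 rows.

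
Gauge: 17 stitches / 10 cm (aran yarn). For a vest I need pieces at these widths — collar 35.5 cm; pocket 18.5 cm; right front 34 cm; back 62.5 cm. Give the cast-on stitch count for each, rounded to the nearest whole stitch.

collar 60; pocket 31; right front 58; back 106.

Rate = 17/10 = 1.7 sts per cm.
collar: 35.5 × 1.7 = 60.35 → 60.
pocket: 18.5 × 1.7 = 31.45 → 31.
right front: 34 × 1.7 = 57.80 → 58.
back: 62.5 × 1.7 = 106.25 → 106.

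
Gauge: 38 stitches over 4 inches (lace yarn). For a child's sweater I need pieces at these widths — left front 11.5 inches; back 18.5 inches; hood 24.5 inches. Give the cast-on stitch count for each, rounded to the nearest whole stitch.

Rate = 38/4 = 9.5 sts per in.
left front: 11.5 × 9.5 = 109.25 → 109.
back: 18.5 × 9.5 = 175.75 → 176.
hood: 24.5 × 9.5 = 232.75 → 233.

left front 109; back 176; hood 233.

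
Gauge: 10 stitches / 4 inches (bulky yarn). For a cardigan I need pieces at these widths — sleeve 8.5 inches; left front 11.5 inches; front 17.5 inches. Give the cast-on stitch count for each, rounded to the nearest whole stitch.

sleeve 21; left front 29; front 44.

Rate = 10/4 = 2.5 sts per in.
sleeve: 8.5 × 2.5 = 21.25 → 21.
left front: 11.5 × 2.5 = 28.75 → 29.
front: 17.5 × 2.5 = 43.75 → 44.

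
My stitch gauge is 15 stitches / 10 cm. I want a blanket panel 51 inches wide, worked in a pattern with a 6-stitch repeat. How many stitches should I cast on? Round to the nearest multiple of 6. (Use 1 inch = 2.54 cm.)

CO 192 sts.

51 in = 51 × 2.54 = 129.54 cm.
15 / 10 = 1.5 sts/cm.
129.54 × 1.5 = 194.31 sts.
→ 192.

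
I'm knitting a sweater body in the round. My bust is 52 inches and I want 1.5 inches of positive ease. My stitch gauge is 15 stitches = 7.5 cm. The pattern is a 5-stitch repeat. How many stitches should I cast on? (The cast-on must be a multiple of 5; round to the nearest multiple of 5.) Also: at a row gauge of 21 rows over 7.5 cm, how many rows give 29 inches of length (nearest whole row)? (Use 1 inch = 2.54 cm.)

Cast on 270 stitches; work 206 rows.

Finished = 52 + 1.5 = 53.5 inches.
53.5 inches × 2.54 = 135.89 cm.
15/7.5 = 2 sts per cm; 135.89 × 2 = 271.78 sts.
Nearest multiple of 5 → 270.
29 inches = 73.66 cm; × 2.8 = 206.25 → 206 rows.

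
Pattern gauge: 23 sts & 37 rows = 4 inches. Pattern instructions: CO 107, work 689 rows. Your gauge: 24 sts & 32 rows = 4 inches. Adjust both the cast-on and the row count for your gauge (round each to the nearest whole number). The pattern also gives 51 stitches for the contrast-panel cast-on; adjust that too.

Stitches: 107 × 24/23 = 111.65 → 112.
Rows: 689 × 32/37 = 595.89 → 596.
contrast-panel cast-on: 51 × 24/23 = 53.22 → 53.

Cast on 112 stitches; work 596 rows; contrast-panel cast-on 53 stitches.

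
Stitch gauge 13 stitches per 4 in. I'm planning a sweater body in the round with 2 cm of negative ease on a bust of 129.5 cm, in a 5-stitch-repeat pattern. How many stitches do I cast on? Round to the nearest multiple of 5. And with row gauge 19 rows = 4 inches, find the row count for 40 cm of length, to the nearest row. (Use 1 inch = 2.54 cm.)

Finished = 129.5 − 2 = 127.5 cm.
127.5 cm × 1/2.54 = 50.20 inches.
13/4 = 3.25 sts per in; 50.20 × 3.25 = 163.14 sts.
Nearest multiple of 5 → 165.
40 cm = 15.75 inches; × 4.75 = 74.80 → 75 rows.

Cast on 165 stitches; work 75 rows.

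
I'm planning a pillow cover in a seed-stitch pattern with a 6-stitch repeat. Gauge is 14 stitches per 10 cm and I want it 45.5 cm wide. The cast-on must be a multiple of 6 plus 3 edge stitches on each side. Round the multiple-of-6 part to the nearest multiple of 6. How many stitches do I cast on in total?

Cast on 66 stitches.

14 / 10 = 1.4 sts per cm.
45.5 × 1.4 = 63.70 sts.
Less 6 edge sts → 57.70 for the repeat.
Nearest multiple of 6: 60.
Add back 6 edge sts → 66.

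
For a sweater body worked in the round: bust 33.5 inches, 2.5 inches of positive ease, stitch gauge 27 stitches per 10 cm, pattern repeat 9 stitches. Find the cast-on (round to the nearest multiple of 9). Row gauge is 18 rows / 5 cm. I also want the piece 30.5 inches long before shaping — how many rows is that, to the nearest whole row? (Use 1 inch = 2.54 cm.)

Cast on 243 stitches; work 279 rows.

Finished = 33.5 + 2.5 = 36 inches.
36 inches × 2.54 = 91.44 cm.
27/10 = 2.7 sts per cm; 91.44 × 2.7 = 246.89 sts.
Nearest multiple of 9 → 243.
30.5 inches = 77.47 cm; × 3.6 = 278.89 → 279 rows.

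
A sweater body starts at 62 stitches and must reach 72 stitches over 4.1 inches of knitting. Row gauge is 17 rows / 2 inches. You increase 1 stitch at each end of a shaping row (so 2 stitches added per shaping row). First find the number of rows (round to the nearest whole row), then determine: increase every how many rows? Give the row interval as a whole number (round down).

Increase every 7th row.

Rows = 4.1 × 8.5 = 34.8 → 35 rows.
Stitches to add: 10 → 5 shaping rows (at 2 st each).
35 / 5 = 7.00 → every 7 rows.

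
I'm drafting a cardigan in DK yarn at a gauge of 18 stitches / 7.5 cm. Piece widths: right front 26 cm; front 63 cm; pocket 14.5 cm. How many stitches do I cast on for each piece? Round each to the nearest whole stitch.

right front 62; front 151; pocket 35.

Rate = 18/7.5 = 2.4 sts per cm.
right front: 26 × 2.4 = 62.40 → 62.
front: 63 × 2.4 = 151.20 → 151.
pocket: 14.5 × 2.4 = 34.80 → 35.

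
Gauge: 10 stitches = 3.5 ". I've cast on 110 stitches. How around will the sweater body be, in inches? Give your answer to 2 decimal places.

38.50 inches.

10 stitches / 3.5 inch = 2.857 stitches per inch.
110 / 2.857 = 38.500 inches.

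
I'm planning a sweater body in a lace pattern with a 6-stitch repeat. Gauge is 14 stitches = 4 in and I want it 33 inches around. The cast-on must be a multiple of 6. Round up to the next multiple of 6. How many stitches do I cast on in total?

120 stitches.

14 / 4 = 3.5 sts per inch.
33 × 3.5 = 115.50 sts.
Next multiple of 6: 120.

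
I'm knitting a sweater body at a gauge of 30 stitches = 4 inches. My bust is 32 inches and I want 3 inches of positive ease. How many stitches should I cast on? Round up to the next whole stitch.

Finished = 32 + 3 = 35 in.
30 / 4 = 7.5 sts per inch.
35.00 × 7.5 = 262.50 sts.
→ 263 sts.

CO 263 sts.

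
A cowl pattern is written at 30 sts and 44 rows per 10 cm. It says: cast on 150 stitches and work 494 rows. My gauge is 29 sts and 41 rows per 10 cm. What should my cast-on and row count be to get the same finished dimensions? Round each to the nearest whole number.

Cast on 145 stitches; work 460 rows.

Stitches: 150 × 29/30 = 145.00 → 145.
Rows: 494 × 41/44 = 460.32 → 460.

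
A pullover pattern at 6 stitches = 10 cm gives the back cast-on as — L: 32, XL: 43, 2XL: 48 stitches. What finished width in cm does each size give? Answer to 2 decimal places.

L 53.33 cm; XL 71.67 cm; 2XL 80.00 cm.

6/10 = 0.6 sts per cm.
L: 32 / 0.6 = 53.333 → 53.33 cm.
XL: 43 / 0.6 = 71.667 → 71.67 cm.
2XL: 48 / 0.6 = 80.000 → 80.00 cm.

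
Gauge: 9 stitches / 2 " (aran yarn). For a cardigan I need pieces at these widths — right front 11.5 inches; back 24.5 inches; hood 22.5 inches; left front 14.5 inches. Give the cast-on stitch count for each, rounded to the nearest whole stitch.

right front 52; back 110; hood 101; left front 65.

Rate = 9/2 = 4.5 sts per in.
right front: 11.5 × 4.5 = 51.75 → 52.
back: 24.5 × 4.5 = 110.25 → 110.
hood: 22.5 × 4.5 = 101.25 → 101.
left front: 14.5 × 4.5 = 65.25 → 65.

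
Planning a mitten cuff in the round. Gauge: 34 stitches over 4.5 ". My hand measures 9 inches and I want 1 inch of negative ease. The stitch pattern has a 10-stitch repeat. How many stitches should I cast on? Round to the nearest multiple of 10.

Finished = 9 − 1 = 8 inches.
34 / 4.5 = 7.556 sts/in.
8 × 7.556 = 60.44 sts.
Nearest multiple of 10: 60.

60 stitches.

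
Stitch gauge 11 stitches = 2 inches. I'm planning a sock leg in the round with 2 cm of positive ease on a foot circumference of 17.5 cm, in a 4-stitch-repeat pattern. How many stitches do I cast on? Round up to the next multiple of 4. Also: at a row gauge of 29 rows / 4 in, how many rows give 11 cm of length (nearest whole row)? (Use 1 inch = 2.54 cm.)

Cast on 44 stitches; work 31 rows.

Finished = 17.5 + 2 = 19.5 cm.
19.5 cm × 1/2.54 = 7.68 inches.
11/2 = 5.5 sts per in; 7.68 × 5.5 = 42.22 sts.
Next multiple of 4 → 44.
11 cm = 4.33 inches; × 7.25 = 31.40 → 31 rows.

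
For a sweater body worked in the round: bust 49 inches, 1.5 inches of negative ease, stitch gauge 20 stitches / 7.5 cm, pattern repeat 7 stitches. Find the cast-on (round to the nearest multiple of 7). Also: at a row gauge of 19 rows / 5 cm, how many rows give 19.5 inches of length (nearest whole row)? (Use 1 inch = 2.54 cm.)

Cast on 322 stitches; work 188 rows.

Finished = 49 − 1.5 = 47.5 inches.
47.5 inches × 2.54 = 120.65 cm.
20/7.5 = 2.667 sts per cm; 120.65 × 2.667 = 321.73 sts.
Nearest multiple of 7 → 322.
19.5 inches = 49.53 cm; × 3.8 = 188.21 → 188 rows.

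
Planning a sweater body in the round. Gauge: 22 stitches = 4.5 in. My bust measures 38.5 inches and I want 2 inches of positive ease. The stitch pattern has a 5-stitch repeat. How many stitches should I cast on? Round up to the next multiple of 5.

Finished = 38.5 + 2 = 40.5 inches.
22 / 4.5 = 4.889 sts/in.
40.5 × 4.889 = 198.00 sts.
Next multiple of 5: 200.

Cast on 200 stitches.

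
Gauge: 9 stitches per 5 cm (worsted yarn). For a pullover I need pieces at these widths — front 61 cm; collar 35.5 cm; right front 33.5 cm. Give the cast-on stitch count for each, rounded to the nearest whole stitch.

Rate = 9/5 = 1.8 sts per cm.
front: 61 × 1.8 = 109.80 → 110.
collar: 35.5 × 1.8 = 63.90 → 64.
right front: 33.5 × 1.8 = 60.30 → 60.

front 110; collar 64; right front 60.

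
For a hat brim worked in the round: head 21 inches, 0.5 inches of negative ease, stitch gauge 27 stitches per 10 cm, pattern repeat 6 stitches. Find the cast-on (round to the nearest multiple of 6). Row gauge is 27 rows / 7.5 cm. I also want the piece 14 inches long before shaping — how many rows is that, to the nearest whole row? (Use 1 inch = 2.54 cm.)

Finished = 21 − 0.5 = 20.5 inches.
20.5 inches × 2.54 = 52.07 cm.
27/10 = 2.7 sts per cm; 52.07 × 2.7 = 140.59 sts.
Nearest multiple of 6 → 138.
14 inches = 35.56 cm; × 3.6 = 128.02 → 128 rows.

Cast on 138 stitches; work 128 rows.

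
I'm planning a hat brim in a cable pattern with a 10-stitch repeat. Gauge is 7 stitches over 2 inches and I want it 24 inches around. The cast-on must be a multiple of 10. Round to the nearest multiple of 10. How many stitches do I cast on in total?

7 / 2 = 3.5 sts per inch.
24 × 3.5 = 84.00 sts.
Nearest multiple of 10: 80.

CO 80 sts.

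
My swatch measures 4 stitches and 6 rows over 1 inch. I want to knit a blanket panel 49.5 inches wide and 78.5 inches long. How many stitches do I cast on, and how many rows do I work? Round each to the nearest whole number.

Cast on 198 stitches and work 471 rows.

Stitch gauge = 4/1 = 4 sts/in; 49.5 × 4 = 198.00 → 198 sts.
Row gauge = 6/1 = 6 rows/in; 78.5 × 6 = 471.00 → 471 rows.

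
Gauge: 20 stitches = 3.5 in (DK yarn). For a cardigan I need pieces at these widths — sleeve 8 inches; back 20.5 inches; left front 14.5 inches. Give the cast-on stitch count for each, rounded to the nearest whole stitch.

Rate = 20/3.5 = 5.714 sts per in.
sleeve: 8 × 5.714 = 45.71 → 46.
back: 20.5 × 5.714 = 117.14 → 117.
left front: 14.5 × 5.714 = 82.86 → 83.

sleeve 46; back 117; left front 83.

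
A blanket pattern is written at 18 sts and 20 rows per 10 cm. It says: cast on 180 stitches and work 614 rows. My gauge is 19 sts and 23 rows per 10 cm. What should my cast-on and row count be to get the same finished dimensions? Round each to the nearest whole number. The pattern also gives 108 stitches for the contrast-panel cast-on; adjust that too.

Cast on 190 stitches; work 706 rows; contrast-panel cast-on 114 stitches.

Stitches: 180 × 19/18 = 190.00 → 190.
Rows: 614 × 23/20 = 706.10 → 706.
contrast-panel cast-on: 108 × 19/18 = 114.00 → 114.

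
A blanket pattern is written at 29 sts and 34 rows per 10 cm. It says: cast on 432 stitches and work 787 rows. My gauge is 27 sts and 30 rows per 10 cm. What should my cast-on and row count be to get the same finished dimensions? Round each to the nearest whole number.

Cast on 402 stitches; work 694 rows.

Stitches: 432 × 27/29 = 402.21 → 402.
Rows: 787 × 30/34 = 694.41 → 694.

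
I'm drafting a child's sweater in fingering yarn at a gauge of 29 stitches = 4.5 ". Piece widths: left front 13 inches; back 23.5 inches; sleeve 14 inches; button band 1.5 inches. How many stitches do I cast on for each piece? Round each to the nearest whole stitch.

Rate = 29/4.5 = 6.444 sts per in.
left front: 13 × 6.444 = 83.78 → 84.
back: 23.5 × 6.444 = 151.44 → 151.
sleeve: 14 × 6.444 = 90.22 → 90.
button band: 1.5 × 6.444 = 9.67 → 10.

left front 84; back 151; sleeve 90; button band 10.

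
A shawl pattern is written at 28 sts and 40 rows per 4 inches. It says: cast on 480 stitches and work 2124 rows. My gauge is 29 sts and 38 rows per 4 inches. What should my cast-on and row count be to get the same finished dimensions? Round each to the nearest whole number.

Cast on 497 stitches; work 2018 rows.

Stitches: 480 × 29/28 = 497.14 → 497.
Rows: 2124 × 38/40 = 2017.80 → 2018.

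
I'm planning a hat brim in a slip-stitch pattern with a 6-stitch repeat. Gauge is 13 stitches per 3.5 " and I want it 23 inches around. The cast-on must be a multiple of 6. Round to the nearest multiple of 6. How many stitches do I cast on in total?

13 / 3.5 = 3.714 sts per inch.
23 × 3.714 = 85.43 sts.
Nearest multiple of 6: 84.

Cast on 84 stitches.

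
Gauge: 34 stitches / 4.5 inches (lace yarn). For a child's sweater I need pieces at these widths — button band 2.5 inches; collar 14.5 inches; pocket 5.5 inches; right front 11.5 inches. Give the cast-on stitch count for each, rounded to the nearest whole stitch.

button band 19; collar 110; pocket 42; right front 87.

Rate = 34/4.5 = 7.556 sts per in.
button band: 2.5 × 7.556 = 18.89 → 19.
collar: 14.5 × 7.556 = 109.56 → 110.
pocket: 5.5 × 7.556 = 41.56 → 42.
right front: 11.5 × 7.556 = 86.89 → 87.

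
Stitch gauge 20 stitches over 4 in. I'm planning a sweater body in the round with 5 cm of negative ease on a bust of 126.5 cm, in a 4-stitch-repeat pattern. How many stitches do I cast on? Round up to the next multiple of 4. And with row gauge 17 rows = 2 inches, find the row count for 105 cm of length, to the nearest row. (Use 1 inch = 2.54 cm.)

Finished = 126.5 − 5 = 121.5 cm.
121.5 cm × 1/2.54 = 47.83 inches.
20/4 = 5 sts per in; 47.83 × 5 = 239.17 sts.
Next multiple of 4 → 240.
105 cm = 41.34 inches; × 8.5 = 351.38 → 351 rows.

Cast on 240 stitches; work 351 rows.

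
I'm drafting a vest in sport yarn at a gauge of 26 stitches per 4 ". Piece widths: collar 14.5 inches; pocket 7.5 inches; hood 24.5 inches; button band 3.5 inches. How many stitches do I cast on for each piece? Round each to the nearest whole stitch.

Rate = 26/4 = 6.5 sts per in.
collar: 14.5 × 6.5 = 94.25 → 94.
pocket: 7.5 × 6.5 = 48.75 → 49.
hood: 24.5 × 6.5 = 159.25 → 159.
button band: 3.5 × 6.5 = 22.75 → 23.

collar 94; pocket 49; hood 159; button band 23.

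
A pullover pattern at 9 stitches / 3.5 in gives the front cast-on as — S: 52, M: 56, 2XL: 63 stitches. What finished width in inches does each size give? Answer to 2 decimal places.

S 20.22 inches; M 21.78 inches; 2XL 24.50 inches.

9/3.5 = 2.571 sts per in.
S: 52 / 2.571 = 20.222 → 20.22 in.
M: 56 / 2.571 = 21.778 → 21.78 in.
2XL: 63 / 2.571 = 24.500 → 24.50 in.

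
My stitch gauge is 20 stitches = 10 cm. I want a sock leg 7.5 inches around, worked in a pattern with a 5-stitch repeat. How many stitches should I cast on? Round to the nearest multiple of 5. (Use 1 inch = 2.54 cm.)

Cast on 40 stitches.

7.5 in = 7.5 × 2.54 = 19.05 cm.
20 / 10 = 2 sts/cm.
19.05 × 2 = 38.10 sts.
→ 40.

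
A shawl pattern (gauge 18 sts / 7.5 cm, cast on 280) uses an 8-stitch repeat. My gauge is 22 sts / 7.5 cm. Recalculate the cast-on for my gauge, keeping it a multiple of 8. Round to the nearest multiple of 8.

344 stitches.

280 × 22 / 18 = 342.22.
Nearest multiple of 8: 344.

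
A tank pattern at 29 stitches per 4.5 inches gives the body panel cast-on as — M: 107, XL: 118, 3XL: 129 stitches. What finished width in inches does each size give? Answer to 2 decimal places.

M 16.60 inches; XL 18.31 inches; 3XL 20.02 inches.

29/4.5 = 6.444 sts per in.
M: 107 / 6.444 = 16.603 → 16.60 in.
XL: 118 / 6.444 = 18.310 → 18.31 in.
3XL: 129 / 6.444 = 20.017 → 20.02 in.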